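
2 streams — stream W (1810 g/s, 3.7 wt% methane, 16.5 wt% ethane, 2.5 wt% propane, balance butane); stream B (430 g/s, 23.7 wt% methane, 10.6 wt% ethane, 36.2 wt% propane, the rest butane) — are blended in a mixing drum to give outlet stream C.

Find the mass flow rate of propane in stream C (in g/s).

200.9 g/s

propane out = propane in = 1810×0.025 + 430×0.362 = 200.91 g/s.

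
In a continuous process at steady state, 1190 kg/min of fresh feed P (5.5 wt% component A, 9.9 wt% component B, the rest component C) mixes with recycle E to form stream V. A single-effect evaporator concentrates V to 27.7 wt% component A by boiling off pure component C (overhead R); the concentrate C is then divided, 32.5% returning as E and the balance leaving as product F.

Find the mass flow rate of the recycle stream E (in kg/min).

Overall component A balance (none leaves overhead): component A in fresh feed = component A in product, i.e. 1190×0.055 = (1−0.325)·C·0.277.
C = 65.45/(0.277×0.675) = 350.05 kg/min.
Recycle E = 0.325×350.05 = 113.77 kg/min.

113.8 kg/min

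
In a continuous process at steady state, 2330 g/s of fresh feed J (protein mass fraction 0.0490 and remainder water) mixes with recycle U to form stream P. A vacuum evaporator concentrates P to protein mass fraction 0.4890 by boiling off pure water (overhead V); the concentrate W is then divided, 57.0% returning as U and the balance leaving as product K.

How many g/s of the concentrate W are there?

543 g/s

Overall protein balance (none leaves overhead): protein in fresh feed = protein in product, i.e. 2330×0.049 = (1−0.570)·W·0.489.
W = 114.17/(0.489×0.430) = 542.97 g/s.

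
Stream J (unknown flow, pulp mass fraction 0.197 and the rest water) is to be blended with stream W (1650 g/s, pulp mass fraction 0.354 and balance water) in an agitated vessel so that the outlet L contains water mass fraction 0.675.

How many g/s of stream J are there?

373.8 g/s

Let J be the unknown flow. Total out = 1650 + J.
water balance: 1065.9 + 0.803·J = 0.675·(1650 + J)
(0.803 − 0.675)·J = 0.675×1650 − 1065.9 = 47.85
J = 47.85 / 0.128 = 373.83 g/s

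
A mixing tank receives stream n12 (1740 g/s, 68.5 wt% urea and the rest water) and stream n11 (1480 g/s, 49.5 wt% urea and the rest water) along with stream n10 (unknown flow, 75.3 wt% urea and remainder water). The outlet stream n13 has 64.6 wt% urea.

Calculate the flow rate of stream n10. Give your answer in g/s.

Let n10 be the unknown flow. Total out = 3220 + n10.
urea balance: 1924.5 + 0.753·n10 = 0.646·(3220 + n10)
(0.753 − 0.646)·n10 = 0.646×3220 − 1924.5 = 155.62
n10 = 155.62 / 0.107 = 1454.4 g/s

1454 g/s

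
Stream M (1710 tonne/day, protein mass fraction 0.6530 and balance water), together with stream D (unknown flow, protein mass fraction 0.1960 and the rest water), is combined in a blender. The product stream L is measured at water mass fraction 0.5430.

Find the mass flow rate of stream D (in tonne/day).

1284 tonne/day

Let D be the unknown flow. Total out = 1710 + D.
water balance: 593.37 + 0.804·D = 0.543·(1710 + D)
(0.804 − 0.543)·D = 0.543×1710 − 593.37 = 335.16
D = 335.16 / 0.261 = 1284.1 tonne/day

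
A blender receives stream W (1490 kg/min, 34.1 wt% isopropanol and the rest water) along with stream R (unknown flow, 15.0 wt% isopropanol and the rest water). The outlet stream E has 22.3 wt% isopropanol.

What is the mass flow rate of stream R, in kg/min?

Let R be the unknown flow. Total out = 1490 + R.
isopropanol balance: 508.09 + 0.150·R = 0.223·(1490 + R)
(0.150 − 0.223)·R = 0.223×1490 − 508.09 = -175.82
R = -175.82 / -0.073 = 2408.5 kg/min

2408 kg/min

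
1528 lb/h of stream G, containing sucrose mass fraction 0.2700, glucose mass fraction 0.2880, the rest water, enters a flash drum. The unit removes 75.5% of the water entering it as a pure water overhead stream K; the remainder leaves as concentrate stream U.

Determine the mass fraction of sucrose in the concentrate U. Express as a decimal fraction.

0.4052

sucrose is not removed: 1528×0.270 = 412.56 lb/h of sucrose enters U.
water entering = 1528×0.442 = 675.38 lb/h; overhead removed = 0.755×675.38 = 509.91 lb/h.
Concentrate = 1528 − 509.91 = 1018.1 lb/h.
Mass fraction = 412.56/1018.1 = 0.4052.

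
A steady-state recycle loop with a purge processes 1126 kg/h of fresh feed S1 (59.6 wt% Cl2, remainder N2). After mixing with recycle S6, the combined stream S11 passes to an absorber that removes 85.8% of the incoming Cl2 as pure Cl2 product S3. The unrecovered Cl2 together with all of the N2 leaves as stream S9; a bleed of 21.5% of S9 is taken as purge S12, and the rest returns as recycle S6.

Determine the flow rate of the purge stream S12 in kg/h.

478 kg/h

N2 enters only via S1 and leaves only via the purge: 1126×0.404 = 0.215×(N2 in S9), and the absorber passes all N2, so N2 in S11 = N2 in S9 = 2115.8 kg/h.
Cl2 in S11: m_A = 1126×0.596 + (1−0.215)·(1−0.858)·m_A, so m_A = 671.1/0.8885 = 755.29 kg/h.
S9 = (1−0.858)×755.29 + 2115.8 = 2223.1 kg/h.
Purge S12 = 0.215×2223.1 = 477.96 kg/h.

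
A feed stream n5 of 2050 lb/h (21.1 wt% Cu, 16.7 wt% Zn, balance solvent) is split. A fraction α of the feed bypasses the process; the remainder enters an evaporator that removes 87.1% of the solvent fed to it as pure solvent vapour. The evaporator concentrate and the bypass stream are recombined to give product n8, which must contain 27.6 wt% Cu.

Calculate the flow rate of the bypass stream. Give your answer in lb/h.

1159 lb/h

All 2050×0.211 = 432.55 lb/h of Cu reaches n8, so n8 = 432.55/0.276 = 1567.2 lb/h and vapour = 482.79 lb/h.
The evaporator receives (1−α)·2050 of feed at 0.622 solvent and removes 0.871 of that solvent:
0.871×0.622×(1−α)×2050 = 482.79
(1−α) = 482.79/1110.6 = 0.4347;  α = 0.5653.
Bypass flow = 0.5653×2050 = 1158.9 lb/h.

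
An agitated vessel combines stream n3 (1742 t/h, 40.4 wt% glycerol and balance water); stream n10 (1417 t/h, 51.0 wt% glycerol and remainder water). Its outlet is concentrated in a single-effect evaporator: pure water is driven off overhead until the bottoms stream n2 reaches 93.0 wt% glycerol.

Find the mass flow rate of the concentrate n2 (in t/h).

1534 t/h

glycerol entering = 1742×0.404 + 1417×0.510 = 1426.4 t/h.
All glycerol reports to n2, so n2 = 1426.4/0.930 = 1533.8 t/h.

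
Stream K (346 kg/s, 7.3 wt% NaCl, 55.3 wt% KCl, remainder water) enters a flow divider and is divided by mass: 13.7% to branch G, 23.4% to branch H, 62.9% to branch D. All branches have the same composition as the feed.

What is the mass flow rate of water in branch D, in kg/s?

Branch D total = 0.629×346 = 217.63 kg/s.
water in D = 0.374×217.63 = 81.395 kg/s.

81.4 kg/s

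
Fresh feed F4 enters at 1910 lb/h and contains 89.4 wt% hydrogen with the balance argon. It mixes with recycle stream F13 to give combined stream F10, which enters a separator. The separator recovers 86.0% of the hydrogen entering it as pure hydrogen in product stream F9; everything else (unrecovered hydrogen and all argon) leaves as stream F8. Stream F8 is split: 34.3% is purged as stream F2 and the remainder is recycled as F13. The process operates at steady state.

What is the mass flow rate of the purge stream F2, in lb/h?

292.8 lb/h

argon enters only via F4 and leaves only via the purge: 1910×0.106 = 0.343×(argon in F8), and the separator passes all argon, so argon in F10 = argon in F8 = 590.26 lb/h.
hydrogen in F10: m_A = 1910×0.894 + (1−0.343)·(1−0.860)·m_A, so m_A = 1707.5/0.9080 = 1880.5 lb/h.
F8 = (1−0.860)×1880.5 + 590.26 = 853.53 lb/h.
Purge F2 = 0.343×853.53 = 292.76 lb/h.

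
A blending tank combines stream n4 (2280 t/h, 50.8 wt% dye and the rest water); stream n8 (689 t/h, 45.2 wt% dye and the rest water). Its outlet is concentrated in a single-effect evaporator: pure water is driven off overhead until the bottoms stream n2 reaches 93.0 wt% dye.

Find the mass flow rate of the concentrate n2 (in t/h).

dye entering = 2280×0.508 + 689×0.452 = 1469.7 t/h.
All dye reports to n2, so n2 = 1469.7/0.930 = 1580.3 t/h.

1580 t/h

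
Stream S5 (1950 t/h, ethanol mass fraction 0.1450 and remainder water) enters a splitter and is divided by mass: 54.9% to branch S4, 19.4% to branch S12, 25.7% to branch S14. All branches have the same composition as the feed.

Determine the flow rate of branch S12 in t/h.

Branch S12 flow = 0.194×1950 = 378.3 t/h.

378.3 t/h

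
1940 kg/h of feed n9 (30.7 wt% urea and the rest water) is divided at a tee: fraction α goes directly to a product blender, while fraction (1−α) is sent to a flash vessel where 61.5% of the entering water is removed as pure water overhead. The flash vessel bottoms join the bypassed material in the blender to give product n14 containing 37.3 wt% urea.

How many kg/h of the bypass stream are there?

All 1940×0.307 = 595.58 kg/h of urea reaches n14, so n14 = 595.58/0.373 = 1596.7 kg/h and vapour = 343.27 kg/h.
The evaporator receives (1−α)·1940 of feed at 0.693 water and removes 0.615 of that water:
0.615×0.693×(1−α)×1940 = 343.27
(1−α) = 343.27/826.82 = 0.4152;  α = 0.5848.
Bypass flow = 0.5848×1940 = 1134.6 kg/h.

1135 kg/h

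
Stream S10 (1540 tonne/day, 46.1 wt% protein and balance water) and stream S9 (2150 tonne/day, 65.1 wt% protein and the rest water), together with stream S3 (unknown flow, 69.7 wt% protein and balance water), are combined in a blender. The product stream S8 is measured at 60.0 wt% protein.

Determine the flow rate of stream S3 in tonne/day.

1076 tonne/day

Let S3 be the unknown flow. Total out = 3690 + S3.
protein balance: 2109.6 + 0.697·S3 = 0.600·(3690 + S3)
(0.697 − 0.600)·S3 = 0.600×3690 − 2109.6 = 104.41
S3 = 104.41 / 0.097 = 1076.4 tonne/day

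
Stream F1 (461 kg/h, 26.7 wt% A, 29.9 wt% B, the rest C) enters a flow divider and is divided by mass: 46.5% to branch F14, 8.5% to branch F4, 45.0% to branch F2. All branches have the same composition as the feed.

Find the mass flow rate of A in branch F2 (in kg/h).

Branch F2 total = 0.450×461 = 207.45 kg/h.
A in F2 = 0.267×207.45 = 55.389 kg/h.

55.39 kg/h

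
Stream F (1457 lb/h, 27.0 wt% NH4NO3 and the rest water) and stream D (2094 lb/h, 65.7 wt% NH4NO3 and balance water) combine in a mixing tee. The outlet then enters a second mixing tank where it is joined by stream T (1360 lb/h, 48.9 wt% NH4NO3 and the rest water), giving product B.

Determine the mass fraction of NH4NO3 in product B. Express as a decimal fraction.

0.496

Overall, product flow = 4911 lb/h.
NH4NO3 in = 1457×0.270 + 2094×0.657 + 1360×0.489 = 2434.2 lb/h.
NH4NO3 fraction in B = 0.496.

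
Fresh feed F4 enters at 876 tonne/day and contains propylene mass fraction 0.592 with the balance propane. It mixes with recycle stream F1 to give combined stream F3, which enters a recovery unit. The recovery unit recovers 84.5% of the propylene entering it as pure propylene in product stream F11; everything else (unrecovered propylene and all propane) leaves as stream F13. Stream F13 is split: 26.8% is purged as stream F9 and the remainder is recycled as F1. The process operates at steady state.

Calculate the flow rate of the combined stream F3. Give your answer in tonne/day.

1919 tonne/day

propane enters only via F4 and leaves only via the purge: 876×0.408 = 0.268×(propane in F13), and the recovery unit passes all propane, so propane in F3 = propane in F13 = 1333.6 tonne/day.
propylene in F3: m_A = 876×0.592 + (1−0.268)·(1−0.845)·m_A, so m_A = 518.59/0.8865 = 584.96 tonne/day.
F3 = 584.96 + 1333.6 = 1918.6 tonne/day.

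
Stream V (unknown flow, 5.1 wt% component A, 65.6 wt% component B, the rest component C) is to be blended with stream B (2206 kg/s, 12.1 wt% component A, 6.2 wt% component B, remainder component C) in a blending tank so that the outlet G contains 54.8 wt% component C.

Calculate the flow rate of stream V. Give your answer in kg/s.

Let V be the unknown flow. Total out = 2206 + V.
component C balance: 1802.3 + 0.293·V = 0.548·(2206 + V)
(0.293 − 0.548)·V = 0.548×2206 − 1802.3 = -593.41
V = -593.41 / -0.255 = 2327.1 kg/s

2327 kg/s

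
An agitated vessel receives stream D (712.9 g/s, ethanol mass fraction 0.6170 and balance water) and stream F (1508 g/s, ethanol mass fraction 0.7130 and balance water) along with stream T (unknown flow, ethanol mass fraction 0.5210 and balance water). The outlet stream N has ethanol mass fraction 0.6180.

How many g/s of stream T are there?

1470 g/s

Let T be the unknown flow. Total out = 2220.9 + T.
ethanol balance: 1515.1 + 0.521·T = 0.618·(2220.9 + T)
(0.521 − 0.618)·T = 0.618×2220.9 − 1515.1 = -142.55
T = -142.55 / -0.097 = 1469.6 g/s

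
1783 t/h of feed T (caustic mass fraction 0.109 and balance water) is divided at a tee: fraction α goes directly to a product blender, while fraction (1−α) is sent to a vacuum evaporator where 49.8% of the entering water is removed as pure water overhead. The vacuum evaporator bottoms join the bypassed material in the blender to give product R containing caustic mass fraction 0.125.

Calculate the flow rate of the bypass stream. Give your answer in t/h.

All 1783×0.109 = 194.35 t/h of caustic reaches R, so R = 194.35/0.125 = 1554.8 t/h and vapour = 228.22 t/h.
The evaporator receives (1−α)·1783 of feed at 0.891 water and removes 0.498 of that water:
0.498×0.891×(1−α)×1783 = 228.22
(1−α) = 228.22/791.15 = 0.2885;  α = 0.7115.
Bypass flow = 0.7115×1783 = 1268.7 t/h.

1269 t/h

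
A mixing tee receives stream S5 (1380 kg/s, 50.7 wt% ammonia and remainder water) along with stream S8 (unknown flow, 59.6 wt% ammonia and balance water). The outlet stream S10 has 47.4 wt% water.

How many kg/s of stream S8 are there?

Let S8 be the unknown flow. Total out = 1380 + S8.
water balance: 680.34 + 0.404·S8 = 0.474·(1380 + S8)
(0.404 − 0.474)·S8 = 0.474×1380 − 680.34 = -26.22
S8 = -26.22 / -0.070 = 374.57 kg/s

374.6 kg/s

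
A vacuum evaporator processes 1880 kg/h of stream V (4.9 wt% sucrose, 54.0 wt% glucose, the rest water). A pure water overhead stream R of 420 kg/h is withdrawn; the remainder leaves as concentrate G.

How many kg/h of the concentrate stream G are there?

1460 kg/h

Concentrate = 1880 − 420 = 1460 kg/h.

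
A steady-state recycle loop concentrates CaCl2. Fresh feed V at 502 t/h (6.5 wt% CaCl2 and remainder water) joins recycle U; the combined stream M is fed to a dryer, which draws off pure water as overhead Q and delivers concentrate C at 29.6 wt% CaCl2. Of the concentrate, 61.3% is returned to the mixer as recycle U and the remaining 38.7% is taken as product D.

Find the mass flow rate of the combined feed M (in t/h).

Overall CaCl2 balance (none leaves overhead): CaCl2 in fresh feed = CaCl2 in product, i.e. 502×0.065 = (1−0.613)·C·0.296.
C = 32.63/(0.296×0.387) = 284.85 t/h.
Recycle U = 0.613×284.85 = 174.61 t/h.
Combined feed M = 502 + 174.61 = 676.61 t/h.

676.6 t/h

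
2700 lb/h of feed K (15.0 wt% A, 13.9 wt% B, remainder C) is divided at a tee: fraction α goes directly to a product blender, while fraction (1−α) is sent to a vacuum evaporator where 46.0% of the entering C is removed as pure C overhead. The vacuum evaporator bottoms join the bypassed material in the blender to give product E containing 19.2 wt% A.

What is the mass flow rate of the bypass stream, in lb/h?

894.1 lb/h

All 2700×0.150 = 405 lb/h of A reaches E, so E = 405/0.192 = 2109.4 lb/h and vapour = 590.62 lb/h.
The evaporator receives (1−α)·2700 of feed at 0.711 C and removes 0.460 of that C:
0.460×0.711×(1−α)×2700 = 590.62
(1−α) = 590.62/883.06 = 0.6688;  α = 0.3312.
Bypass flow = 0.3312×2700 = 894.14 lb/h.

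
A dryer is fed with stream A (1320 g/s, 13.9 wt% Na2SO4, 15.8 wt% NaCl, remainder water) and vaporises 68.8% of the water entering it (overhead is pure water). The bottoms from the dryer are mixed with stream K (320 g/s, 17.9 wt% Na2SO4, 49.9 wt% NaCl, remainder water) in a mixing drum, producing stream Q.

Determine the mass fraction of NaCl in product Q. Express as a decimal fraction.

Vapour removed = 0.688×0.703×1320 = 638.44 g/s; concentrate = 681.56 g/s.
NaCl reaching the mixer = 208.56 (from concentrate) + 320×0.499 = 368.24 g/s.
Product flow = 681.56 + 320 = 1001.6 g/s; NaCl fraction = 0.368.

0.368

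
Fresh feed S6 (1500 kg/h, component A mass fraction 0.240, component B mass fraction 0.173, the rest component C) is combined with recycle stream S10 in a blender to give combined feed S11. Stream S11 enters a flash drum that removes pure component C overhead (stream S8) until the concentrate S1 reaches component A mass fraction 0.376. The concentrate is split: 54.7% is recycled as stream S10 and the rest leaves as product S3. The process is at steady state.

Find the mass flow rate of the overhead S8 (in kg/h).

542.6 kg/h

Overall component A balance (none leaves overhead): component A in fresh feed = component A in product, i.e. 1500×0.240 = (1−0.547)·S1·0.376.
S1 = 360/(0.376×0.453) = 2113.6 kg/h.
Recycle S10 = 0.547×2113.6 = 1156.1 kg/h.
Combined feed S11 = 1500 + 1156.1 = 2656.1 kg/h.
Overhead S8 = S11 − S1 = 2656.1 − 2113.6 = 542.55 kg/h.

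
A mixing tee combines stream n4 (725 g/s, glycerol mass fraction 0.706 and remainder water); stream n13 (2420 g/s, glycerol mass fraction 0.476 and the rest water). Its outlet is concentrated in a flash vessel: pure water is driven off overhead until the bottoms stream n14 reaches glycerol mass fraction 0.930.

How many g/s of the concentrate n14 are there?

1789 g/s

glycerol entering = 725×0.706 + 2420×0.476 = 1663.8 g/s.
All glycerol reports to n14, so n14 = 1663.8/0.930 = 1789 g/s.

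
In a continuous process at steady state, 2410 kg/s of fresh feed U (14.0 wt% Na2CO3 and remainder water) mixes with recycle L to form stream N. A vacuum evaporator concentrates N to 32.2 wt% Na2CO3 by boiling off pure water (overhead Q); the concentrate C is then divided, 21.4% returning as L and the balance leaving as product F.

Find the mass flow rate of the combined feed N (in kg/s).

2695 kg/s

Overall Na2CO3 balance (none leaves overhead): Na2CO3 in fresh feed = Na2CO3 in product, i.e. 2410×0.140 = (1−0.214)·C·0.322.
C = 337.4/(0.322×0.786) = 1333.1 kg/s.
Recycle L = 0.214×1333.1 = 285.29 kg/s.
Combined feed N = 2410 + 285.29 = 2695.3 kg/s.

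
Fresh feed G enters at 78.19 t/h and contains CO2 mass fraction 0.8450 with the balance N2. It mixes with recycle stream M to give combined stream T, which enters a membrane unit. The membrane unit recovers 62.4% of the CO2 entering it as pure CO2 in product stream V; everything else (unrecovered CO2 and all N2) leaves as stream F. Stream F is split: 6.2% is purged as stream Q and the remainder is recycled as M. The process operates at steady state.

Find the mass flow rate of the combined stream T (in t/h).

297.5 t/h

N2 enters only via G and leaves only via the purge: 78.19×0.155 = 0.062×(N2 in F), and the membrane unit passes all N2, so N2 in T = N2 in F = 195.47 t/h.
CO2 in T: m_A = 78.19×0.845 + (1−0.062)·(1−0.624)·m_A, so m_A = 66.071/0.6473 = 102.07 t/h.
T = 102.07 + 195.47 = 297.54 t/h.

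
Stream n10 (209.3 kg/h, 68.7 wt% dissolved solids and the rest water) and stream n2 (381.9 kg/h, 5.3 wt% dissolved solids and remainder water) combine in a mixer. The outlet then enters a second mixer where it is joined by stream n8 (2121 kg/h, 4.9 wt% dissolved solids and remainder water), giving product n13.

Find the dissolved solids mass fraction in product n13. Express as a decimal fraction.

0.099

Overall, product flow = 2712.2 kg/h.
dissolved solids in = 209.3×0.687 + 381.9×0.053 + 2121×0.049 = 267.96 kg/h.
dissolved solids fraction in n13 = 0.099.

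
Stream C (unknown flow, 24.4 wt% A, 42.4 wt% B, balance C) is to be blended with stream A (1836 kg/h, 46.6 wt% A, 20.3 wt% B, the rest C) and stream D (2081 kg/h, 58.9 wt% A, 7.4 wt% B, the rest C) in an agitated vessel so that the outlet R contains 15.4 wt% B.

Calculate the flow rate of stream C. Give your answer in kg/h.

Let C be the unknown flow. Total out = 3917 + C.
B balance: 526.7 + 0.424·C = 0.154·(3917 + C)
(0.424 − 0.154)·C = 0.154×3917 − 526.7 = 76.516
C = 76.516 / 0.270 = 283.39 kg/h

283.4 kg/h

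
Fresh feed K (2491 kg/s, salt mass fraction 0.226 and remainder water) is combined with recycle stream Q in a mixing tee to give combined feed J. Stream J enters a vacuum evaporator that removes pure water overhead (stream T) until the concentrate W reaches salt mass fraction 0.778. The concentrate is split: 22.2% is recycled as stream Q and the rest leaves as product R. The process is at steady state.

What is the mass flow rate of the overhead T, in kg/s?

Overall salt balance (none leaves overhead): salt in fresh feed = salt in product, i.e. 2491×0.226 = (1−0.222)·W·0.778.
W = 562.97/(0.778×0.778) = 930.09 kg/s.
Recycle Q = 0.222×930.09 = 206.48 kg/s.
Combined feed J = 2491 + 206.48 = 2697.5 kg/s.
Overhead T = J − W = 2697.5 − 930.09 = 1767.4 kg/s.

1767 kg/s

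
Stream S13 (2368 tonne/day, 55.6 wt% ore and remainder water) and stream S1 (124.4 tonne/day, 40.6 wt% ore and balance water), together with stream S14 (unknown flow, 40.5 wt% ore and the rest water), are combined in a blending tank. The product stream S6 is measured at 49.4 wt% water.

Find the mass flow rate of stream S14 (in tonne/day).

Let S14 be the unknown flow. Total out = 2492.4 + S14.
water balance: 1125.3 + 0.595·S14 = 0.494·(2492.4 + S14)
(0.595 − 0.494)·S14 = 0.494×2492.4 − 1125.3 = 105.96
S14 = 105.96 / 0.101 = 1049.1 tonne/day

1049 tonne/day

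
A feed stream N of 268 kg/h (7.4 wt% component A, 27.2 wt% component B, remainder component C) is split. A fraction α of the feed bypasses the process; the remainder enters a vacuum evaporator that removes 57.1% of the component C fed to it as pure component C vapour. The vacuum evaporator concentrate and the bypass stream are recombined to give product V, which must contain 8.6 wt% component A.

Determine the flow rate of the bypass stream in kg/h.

All 268×0.074 = 19.832 kg/h of component A reaches V, so V = 19.832/0.086 = 230.6 kg/h and vapour = 37.395 kg/h.
The evaporator receives (1−α)·268 of feed at 0.654 component C and removes 0.571 of that component C:
0.571×0.654×(1−α)×268 = 37.395
(1−α) = 37.395/100.08 = 0.3737;  α = 0.6263.
Bypass flow = 0.6263×268 = 167.86 kg/h.

167.9 kg/h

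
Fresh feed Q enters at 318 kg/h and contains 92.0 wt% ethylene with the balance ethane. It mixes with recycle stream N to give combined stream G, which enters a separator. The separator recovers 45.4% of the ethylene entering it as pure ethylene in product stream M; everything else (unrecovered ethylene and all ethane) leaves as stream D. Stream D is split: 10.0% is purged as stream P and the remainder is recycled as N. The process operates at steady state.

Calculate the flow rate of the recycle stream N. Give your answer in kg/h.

511.6 kg/h

ethane enters only via Q and leaves only via the purge: 318×0.080 = 0.100×(ethane in D), and the separator passes all ethane, so ethane in G = ethane in D = 254.4 kg/h.
ethylene in G: m_A = 318×0.920 + (1−0.100)·(1−0.454)·m_A, so m_A = 292.56/0.5086 = 575.23 kg/h.
D = (1−0.454)×575.23 + 254.4 = 568.47 kg/h.
Recycle N = (1−0.100)×568.47 = 511.63 kg/h.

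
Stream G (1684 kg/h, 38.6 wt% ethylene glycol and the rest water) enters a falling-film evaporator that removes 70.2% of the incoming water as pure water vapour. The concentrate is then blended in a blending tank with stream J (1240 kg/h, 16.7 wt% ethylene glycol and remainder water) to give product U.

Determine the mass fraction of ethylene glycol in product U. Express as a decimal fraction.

Vapour removed = 0.702×0.614×1684 = 725.85 kg/h; concentrate = 958.15 kg/h.
ethylene glycol reaching the mixer = 650.02 (from concentrate) + 1240×0.167 = 857.1 kg/h.
Product flow = 958.15 + 1240 = 2198.1 kg/h; ethylene glycol fraction = 0.390.

0.390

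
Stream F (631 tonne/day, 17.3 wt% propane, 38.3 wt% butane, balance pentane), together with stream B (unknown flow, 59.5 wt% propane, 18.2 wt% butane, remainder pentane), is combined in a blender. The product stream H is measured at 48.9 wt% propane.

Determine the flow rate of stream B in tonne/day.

Let B be the unknown flow. Total out = 631 + B.
propane balance: 109.16 + 0.595·B = 0.489·(631 + B)
(0.595 − 0.489)·B = 0.489×631 − 109.16 = 199.4
B = 199.4 / 0.106 = 1881.1 tonne/day

1881 tonne/day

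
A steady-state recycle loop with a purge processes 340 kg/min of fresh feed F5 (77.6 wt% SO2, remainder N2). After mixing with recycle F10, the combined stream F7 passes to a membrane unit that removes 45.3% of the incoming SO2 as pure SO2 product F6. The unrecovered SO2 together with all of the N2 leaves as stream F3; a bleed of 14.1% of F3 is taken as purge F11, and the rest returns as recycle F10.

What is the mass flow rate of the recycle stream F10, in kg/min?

N2 enters only via F5 and leaves only via the purge: 340×0.224 = 0.141×(N2 in F3), and the membrane unit passes all N2, so N2 in F7 = N2 in F3 = 540.14 kg/min.
SO2 in F7: m_A = 340×0.776 + (1−0.141)·(1−0.453)·m_A, so m_A = 263.84/0.5301 = 497.69 kg/min.
F3 = (1−0.453)×497.69 + 540.14 = 812.38 kg/min.
Recycle F10 = (1−0.141)×812.38 = 697.83 kg/min.

697.8 kg/min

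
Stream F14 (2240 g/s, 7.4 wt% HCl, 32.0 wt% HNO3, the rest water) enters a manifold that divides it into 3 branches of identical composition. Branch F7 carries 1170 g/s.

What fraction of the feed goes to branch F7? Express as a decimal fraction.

Fraction to F7 = 1170/2240 = 0.5223.

0.522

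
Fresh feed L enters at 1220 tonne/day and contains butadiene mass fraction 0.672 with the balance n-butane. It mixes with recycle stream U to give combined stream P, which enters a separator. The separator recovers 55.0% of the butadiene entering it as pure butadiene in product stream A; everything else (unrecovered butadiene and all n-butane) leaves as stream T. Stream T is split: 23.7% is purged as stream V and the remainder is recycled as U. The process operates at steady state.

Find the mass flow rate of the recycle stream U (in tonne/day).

n-butane enters only via L and leaves only via the purge: 1220×0.328 = 0.237×(n-butane in T), and the separator passes all n-butane, so n-butane in P = n-butane in T = 1688.4 tonne/day.
butadiene in P: m_A = 1220×0.672 + (1−0.237)·(1−0.550)·m_A, so m_A = 819.84/0.6566 = 1248.5 tonne/day.
T = (1−0.550)×1248.5 + 1688.4 = 2250.3 tonne/day.
Recycle U = (1−0.237)×2250.3 = 1717 tonne/day.

1717 tonne/day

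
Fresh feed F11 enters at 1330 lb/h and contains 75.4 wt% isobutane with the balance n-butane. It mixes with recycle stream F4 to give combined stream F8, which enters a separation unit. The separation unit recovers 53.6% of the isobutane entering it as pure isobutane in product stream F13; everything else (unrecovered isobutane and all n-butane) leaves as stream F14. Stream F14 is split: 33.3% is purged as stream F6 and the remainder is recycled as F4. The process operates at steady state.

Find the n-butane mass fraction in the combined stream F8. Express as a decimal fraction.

n-butane enters only via F11 and leaves only via the purge: 1330×0.246 = 0.333×(n-butane in F14), and the separation unit passes all n-butane, so n-butane in F8 = n-butane in F14 = 982.52 lb/h.
isobutane in F8: m_A = 1330×0.754 + (1−0.333)·(1−0.536)·m_A, so m_A = 1002.8/0.6905 = 1452.3 lb/h.
F8 = 1452.3 + 982.52 = 2434.8 lb/h.
n-butane fraction in F8 = 982.52/2434.8 = 0.4035.

0.4035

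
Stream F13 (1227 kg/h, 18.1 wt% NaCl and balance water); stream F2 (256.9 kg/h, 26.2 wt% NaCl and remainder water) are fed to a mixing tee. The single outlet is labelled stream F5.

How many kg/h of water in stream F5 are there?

water out = water in = 1227×0.819 + 256.9×0.738 = 1194.5 kg/h.

1195 kg/h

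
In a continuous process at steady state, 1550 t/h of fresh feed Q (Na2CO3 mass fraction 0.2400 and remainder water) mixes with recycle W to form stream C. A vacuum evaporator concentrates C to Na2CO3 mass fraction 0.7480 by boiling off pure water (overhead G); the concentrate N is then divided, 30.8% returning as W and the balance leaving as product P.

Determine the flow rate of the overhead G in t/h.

Overall Na2CO3 balance (none leaves overhead): Na2CO3 in fresh feed = Na2CO3 in product, i.e. 1550×0.240 = (1−0.308)·N·0.748.
N = 372/(0.748×0.692) = 718.68 t/h.
Recycle W = 0.308×718.68 = 221.35 t/h.
Combined feed C = 1550 + 221.35 = 1771.4 t/h.
Overhead G = C − N = 1771.4 − 718.68 = 1052.7 t/h.

1053 t/h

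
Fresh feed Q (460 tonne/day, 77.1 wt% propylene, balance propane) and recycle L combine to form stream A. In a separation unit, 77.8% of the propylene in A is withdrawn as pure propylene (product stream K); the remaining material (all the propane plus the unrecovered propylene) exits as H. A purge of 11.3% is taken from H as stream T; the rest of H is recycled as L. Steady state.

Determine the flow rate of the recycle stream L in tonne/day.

propane enters only via Q and leaves only via the purge: 460×0.229 = 0.113×(propane in H), and the separation unit passes all propane, so propane in A = propane in H = 932.21 tonne/day.
propylene in A: m_A = 460×0.771 + (1−0.113)·(1−0.778)·m_A, so m_A = 354.66/0.8031 = 441.62 tonne/day.
H = (1−0.778)×441.62 + 932.21 = 1030.3 tonne/day.
Recycle L = (1−0.113)×1030.3 = 913.83 tonne/day.

913.8 tonne/day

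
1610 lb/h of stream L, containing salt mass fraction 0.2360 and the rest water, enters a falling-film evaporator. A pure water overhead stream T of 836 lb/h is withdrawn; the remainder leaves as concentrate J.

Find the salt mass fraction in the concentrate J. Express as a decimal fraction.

0.4909

salt is not removed: 1610×0.236 = 379.96 lb/h of salt enters J.
Concentrate = 1610 − 836 = 774 lb/h.
Mass fraction = 379.96/774 = 0.4909.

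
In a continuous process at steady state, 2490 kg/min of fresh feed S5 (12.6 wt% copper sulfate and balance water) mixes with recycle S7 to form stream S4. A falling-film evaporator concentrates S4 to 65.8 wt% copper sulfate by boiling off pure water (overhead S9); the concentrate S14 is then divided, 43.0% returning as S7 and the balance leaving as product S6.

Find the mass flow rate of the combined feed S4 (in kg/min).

2850 kg/min

Overall copper sulfate balance (none leaves overhead): copper sulfate in fresh feed = copper sulfate in product, i.e. 2490×0.126 = (1−0.430)·S14·0.658.
S14 = 313.74/(0.658×0.570) = 836.51 kg/min.
Recycle S7 = 0.430×836.51 = 359.7 kg/min.
Combined feed S4 = 2490 + 359.7 = 2849.7 kg/min.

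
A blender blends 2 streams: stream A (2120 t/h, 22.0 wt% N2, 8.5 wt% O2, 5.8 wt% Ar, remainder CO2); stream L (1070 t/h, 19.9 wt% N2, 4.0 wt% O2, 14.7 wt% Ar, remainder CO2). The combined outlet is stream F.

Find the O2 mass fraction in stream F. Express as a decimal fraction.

0.070

Total flow out = 2120 + 1070 = 3190 t/h.
O2 in = 2120×0.085 + 1070×0.040 = 223 t/h.
O2 mass fraction in F = 223/3190 = 0.070.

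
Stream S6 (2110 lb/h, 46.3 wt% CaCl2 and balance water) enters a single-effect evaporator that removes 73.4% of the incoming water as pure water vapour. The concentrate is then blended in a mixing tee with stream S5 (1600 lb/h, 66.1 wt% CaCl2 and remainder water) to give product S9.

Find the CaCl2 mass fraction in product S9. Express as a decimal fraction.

0.707

Vapour removed = 0.734×0.537×2110 = 831.67 lb/h; concentrate = 1278.3 lb/h.
CaCl2 reaching the mixer = 976.93 (from concentrate) + 1600×0.661 = 2034.5 lb/h.
Product flow = 1278.3 + 1600 = 2878.3 lb/h; CaCl2 fraction = 0.707.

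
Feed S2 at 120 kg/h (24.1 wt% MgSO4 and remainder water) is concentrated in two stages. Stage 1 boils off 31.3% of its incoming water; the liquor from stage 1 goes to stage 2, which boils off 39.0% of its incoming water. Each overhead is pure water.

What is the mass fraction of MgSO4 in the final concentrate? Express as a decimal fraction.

water in feed = 120×0.759 = 91.08 kg/h.
After stage 1: water left = (1−0.313)×91.08 = 62.572; stream total = 91.492 kg/h.
After stage 2: water left = (1−0.390)×62.572 = 38.169; final concentrate = 67.089 kg/h.
MgSO4 fraction = 28.92/67.089 = 0.431.

0.431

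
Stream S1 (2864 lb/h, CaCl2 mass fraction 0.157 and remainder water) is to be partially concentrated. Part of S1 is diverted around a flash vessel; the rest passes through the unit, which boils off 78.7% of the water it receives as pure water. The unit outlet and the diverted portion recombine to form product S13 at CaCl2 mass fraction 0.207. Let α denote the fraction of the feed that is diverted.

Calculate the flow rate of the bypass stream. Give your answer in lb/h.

1821 lb/h

All 2864×0.157 = 449.65 lb/h of CaCl2 reaches S13, so S13 = 449.65/0.207 = 2172.2 lb/h and vapour = 691.79 lb/h.
The evaporator receives (1−α)·2864 of feed at 0.843 water and removes 0.787 of that water:
0.787×0.843×(1−α)×2864 = 691.79
(1−α) = 691.79/1900.1 = 0.3641;  α = 0.6359.
Bypass flow = 0.6359×2864 = 1821.3 lb/h.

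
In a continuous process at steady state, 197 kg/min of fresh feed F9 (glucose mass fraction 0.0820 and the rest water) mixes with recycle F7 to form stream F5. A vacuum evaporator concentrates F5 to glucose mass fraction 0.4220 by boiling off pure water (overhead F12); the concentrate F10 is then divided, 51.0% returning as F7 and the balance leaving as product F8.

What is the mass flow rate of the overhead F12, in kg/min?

158.7 kg/min

Overall glucose balance (none leaves overhead): glucose in fresh feed = glucose in product, i.e. 197×0.082 = (1−0.510)·F10·0.422.
F10 = 16.154/(0.422×0.490) = 78.122 kg/min.
Recycle F7 = 0.510×78.122 = 39.842 kg/min.
Combined feed F5 = 197 + 39.842 = 236.84 kg/min.
Overhead F12 = F5 − F10 = 236.84 − 78.122 = 158.72 kg/min.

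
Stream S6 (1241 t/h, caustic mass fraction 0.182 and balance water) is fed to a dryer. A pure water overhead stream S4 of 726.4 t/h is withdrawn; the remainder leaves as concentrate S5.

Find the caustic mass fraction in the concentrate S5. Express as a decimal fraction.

caustic is not removed: 1241×0.182 = 225.86 t/h of caustic enters S5.
Concentrate = 1241 − 726.4 = 514.6 t/h.
Mass fraction = 225.86/514.6 = 0.439.

0.439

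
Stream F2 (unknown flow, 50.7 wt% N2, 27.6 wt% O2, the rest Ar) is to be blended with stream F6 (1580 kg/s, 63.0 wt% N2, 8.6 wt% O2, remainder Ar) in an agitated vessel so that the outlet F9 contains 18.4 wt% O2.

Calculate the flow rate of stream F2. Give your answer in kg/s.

1683 kg/s

Let F2 be the unknown flow. Total out = 1580 + F2.
O2 balance: 135.88 + 0.276·F2 = 0.184·(1580 + F2)
(0.276 − 0.184)·F2 = 0.184×1580 − 135.88 = 154.84
F2 = 154.84 / 0.092 = 1683 kg/s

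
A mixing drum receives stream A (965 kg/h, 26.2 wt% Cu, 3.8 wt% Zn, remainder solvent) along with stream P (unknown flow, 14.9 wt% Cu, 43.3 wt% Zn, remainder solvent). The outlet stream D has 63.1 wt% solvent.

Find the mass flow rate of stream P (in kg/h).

312.6 kg/h

Let P be the unknown flow. Total out = 965 + P.
solvent balance: 675.5 + 0.418·P = 0.631·(965 + P)
(0.418 − 0.631)·P = 0.631×965 − 675.5 = -66.585
P = -66.585 / -0.213 = 312.61 kg/h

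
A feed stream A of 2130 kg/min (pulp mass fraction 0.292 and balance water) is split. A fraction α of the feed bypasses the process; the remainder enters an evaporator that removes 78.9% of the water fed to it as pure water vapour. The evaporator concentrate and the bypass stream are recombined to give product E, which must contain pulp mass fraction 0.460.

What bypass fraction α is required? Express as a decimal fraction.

All 2130×0.292 = 621.96 kg/min of pulp reaches E, so E = 621.96/0.460 = 1352.1 kg/min and vapour = 777.91 kg/min.
The evaporator receives (1−α)·2130 of feed at 0.708 water and removes 0.789 of that water:
0.789×0.708×(1−α)×2130 = 777.91
(1−α) = 777.91/1189.8 = 0.6538;  α = 0.3462.

0.346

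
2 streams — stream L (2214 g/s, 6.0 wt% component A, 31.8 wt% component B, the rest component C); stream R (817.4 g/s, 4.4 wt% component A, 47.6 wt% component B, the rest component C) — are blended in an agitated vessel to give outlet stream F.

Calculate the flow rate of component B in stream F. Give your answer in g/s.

component B out = component B in = 2214×0.318 + 817.4×0.476 = 1093.1 g/s.

1093 g/s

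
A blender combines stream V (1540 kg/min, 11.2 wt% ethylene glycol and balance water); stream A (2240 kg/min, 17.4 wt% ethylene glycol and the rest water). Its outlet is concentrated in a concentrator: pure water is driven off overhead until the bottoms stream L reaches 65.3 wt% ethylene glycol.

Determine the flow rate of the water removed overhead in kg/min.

2919 kg/min

ethylene glycol entering = 1540×0.112 + 2240×0.174 = 562.24 kg/min.
All ethylene glycol reports to L, so L = 562.24/0.653 = 861.01 kg/min.
Total feed = 3780 kg/min; overhead = 3780 − 861.01 = 2919 kg/min.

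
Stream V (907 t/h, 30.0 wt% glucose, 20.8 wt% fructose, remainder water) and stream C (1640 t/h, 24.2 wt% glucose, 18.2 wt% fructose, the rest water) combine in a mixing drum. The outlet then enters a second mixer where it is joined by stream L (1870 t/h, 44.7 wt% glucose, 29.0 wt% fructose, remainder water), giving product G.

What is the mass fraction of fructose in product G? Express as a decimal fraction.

Overall, product flow = 4417 t/h.
fructose in = 907×0.208 + 1640×0.182 + 1870×0.290 = 1029.4 t/h.
fructose fraction in G = 0.233.

0.233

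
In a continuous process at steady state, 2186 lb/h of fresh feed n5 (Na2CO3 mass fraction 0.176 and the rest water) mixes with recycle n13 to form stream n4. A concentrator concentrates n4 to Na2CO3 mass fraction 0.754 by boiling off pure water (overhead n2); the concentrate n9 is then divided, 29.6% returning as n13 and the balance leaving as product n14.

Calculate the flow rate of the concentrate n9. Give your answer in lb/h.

Overall Na2CO3 balance (none leaves overhead): Na2CO3 in fresh feed = Na2CO3 in product, i.e. 2186×0.176 = (1−0.296)·n9·0.754.
n9 = 384.74/(0.754×0.704) = 724.8 lb/h.

724.8 lb/h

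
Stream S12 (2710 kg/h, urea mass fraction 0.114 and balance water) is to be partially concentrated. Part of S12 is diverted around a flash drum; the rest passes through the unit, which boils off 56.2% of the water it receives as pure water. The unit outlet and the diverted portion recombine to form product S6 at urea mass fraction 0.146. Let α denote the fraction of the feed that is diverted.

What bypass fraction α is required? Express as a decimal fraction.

All 2710×0.114 = 308.94 kg/h of urea reaches S6, so S6 = 308.94/0.146 = 2116 kg/h and vapour = 593.97 kg/h.
The evaporator receives (1−α)·2710 of feed at 0.886 water and removes 0.562 of that water:
0.562×0.886×(1−α)×2710 = 593.97
(1−α) = 593.97/1349.4 = 0.4402;  α = 0.5598.

0.560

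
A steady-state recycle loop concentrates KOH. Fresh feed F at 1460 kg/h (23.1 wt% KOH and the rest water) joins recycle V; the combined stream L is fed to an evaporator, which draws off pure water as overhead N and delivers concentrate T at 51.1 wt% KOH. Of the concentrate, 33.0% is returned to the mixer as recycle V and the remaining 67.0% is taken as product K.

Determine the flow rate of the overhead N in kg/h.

Overall KOH balance (none leaves overhead): KOH in fresh feed = KOH in product, i.e. 1460×0.231 = (1−0.330)·T·0.511.
T = 337.26/(0.511×0.670) = 985.07 kg/h.
Recycle V = 0.330×985.07 = 325.07 kg/h.
Combined feed L = 1460 + 325.07 = 1785.1 kg/h.
Overhead N = L − T = 1785.1 − 985.07 = 800 kg/h.

800 kg/h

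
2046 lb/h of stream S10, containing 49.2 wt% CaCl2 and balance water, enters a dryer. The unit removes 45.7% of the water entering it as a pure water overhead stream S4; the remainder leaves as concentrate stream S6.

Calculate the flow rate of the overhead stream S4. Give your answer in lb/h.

water entering = 2046×0.508 = 1039.4 lb/h; overhead removed = 0.457×1039.4 = 474.99 lb/h.

475 lb/h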